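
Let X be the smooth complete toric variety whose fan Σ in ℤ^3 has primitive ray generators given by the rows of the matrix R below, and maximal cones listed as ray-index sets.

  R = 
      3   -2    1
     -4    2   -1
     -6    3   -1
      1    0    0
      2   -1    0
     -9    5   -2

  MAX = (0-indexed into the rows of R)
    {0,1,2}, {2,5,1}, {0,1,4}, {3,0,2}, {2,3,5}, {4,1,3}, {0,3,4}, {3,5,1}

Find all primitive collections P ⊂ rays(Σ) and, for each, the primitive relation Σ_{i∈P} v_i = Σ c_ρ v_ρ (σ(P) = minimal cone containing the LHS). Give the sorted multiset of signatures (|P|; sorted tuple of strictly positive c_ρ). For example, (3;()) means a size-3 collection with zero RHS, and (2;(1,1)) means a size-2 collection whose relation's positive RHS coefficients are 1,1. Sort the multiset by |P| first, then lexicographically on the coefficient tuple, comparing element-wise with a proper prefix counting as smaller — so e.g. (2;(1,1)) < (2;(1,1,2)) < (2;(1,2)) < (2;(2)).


Σ has 5 primitive collections:

  {0,5}:  v_{0} + v_{5} = v_{2}  ⟹  sig = (2;(1))
  {2,4}:  v_{2} + v_{4} = v_{1}  ⟹  sig = (2;(1))
  {4,5}:  v_{4} + v_{5} = 2·v_{1} + v_{3}  ⟹  sig = (2;(1,2))
  {0,1,3}:  v_{0} + v_{1} + v_{3} = 0  ⟹  sig = (3;())
  {1,2,3}:  v_{1} + v_{2} + v_{3} = v_{5}  ⟹  sig = (3;(1))

Sorted signature multiset PRS(X):
    |P|=2: 3 collections, coeffs (1), (1), (1,2)
    |P|=3: 2 collections, coeffs (), (1)


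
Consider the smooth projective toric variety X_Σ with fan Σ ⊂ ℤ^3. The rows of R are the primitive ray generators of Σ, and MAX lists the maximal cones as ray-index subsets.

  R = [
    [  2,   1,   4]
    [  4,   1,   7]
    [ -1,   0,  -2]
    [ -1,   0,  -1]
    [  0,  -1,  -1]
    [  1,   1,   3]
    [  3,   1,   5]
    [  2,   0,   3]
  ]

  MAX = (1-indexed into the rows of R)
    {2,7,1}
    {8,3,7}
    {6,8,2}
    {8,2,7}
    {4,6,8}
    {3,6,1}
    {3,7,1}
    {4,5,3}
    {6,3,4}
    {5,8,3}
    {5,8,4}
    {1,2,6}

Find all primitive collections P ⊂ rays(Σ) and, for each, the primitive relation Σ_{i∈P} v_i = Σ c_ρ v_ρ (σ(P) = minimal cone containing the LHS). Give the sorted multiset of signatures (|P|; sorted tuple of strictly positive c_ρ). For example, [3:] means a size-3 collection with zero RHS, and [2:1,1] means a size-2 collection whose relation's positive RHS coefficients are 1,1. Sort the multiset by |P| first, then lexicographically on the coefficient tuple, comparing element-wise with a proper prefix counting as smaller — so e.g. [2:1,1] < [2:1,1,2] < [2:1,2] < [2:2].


Primitive collections (12):

  • {1,4}:  v_{1} + v_{4} = v_{6} ; sig = [2:1]
  • {1,5}:  v_{1} + v_{5} = v_{8} ; sig = [2:1]
  • {1,8}:  v_{1} + v_{8} = v_{2} ; sig = [2:1]
  • {2,3}:  v_{2} + v_{3} = v_{7} ; sig = [2:1]
  • {4,7}:  v_{4} + v_{7} = v_{1} ; sig = [2:1]
  • {2,4}:  v_{2} + v_{4} = v_{6} + v_{8} ; sig = [2:1,1]
  • {5,6}:  v_{5} + v_{6} = v_{4} + v_{8} ; sig = [2:1,1]
  • {5,7}:  v_{5} + v_{7} = v_{3} + 2·v_{8} ; sig = [2:1,2]
  • {2,5}:  v_{2} + v_{5} = 2·v_{8} ; sig = [2:2]
  • {6,7}:  v_{6} + v_{7} = 2·v_{1} ; sig = [2:2]
  • {3,4,8}:  v_{3} + v_{4} + v_{8} = 0 ; sig = [3:]
  • {3,6,8}:  v_{3} + v_{6} + v_{8} = v_{1} ; sig = [3:1]

Signatures (|P|; sorted positive RHS coefficients), sorted:
    |P|=2: 10 collections, coeffs (1), (1), (1), (1), (1), (1,1), (1,1), (1,2), (2), (2)
    |P|=3: 2 collections, coeffs (), (1)


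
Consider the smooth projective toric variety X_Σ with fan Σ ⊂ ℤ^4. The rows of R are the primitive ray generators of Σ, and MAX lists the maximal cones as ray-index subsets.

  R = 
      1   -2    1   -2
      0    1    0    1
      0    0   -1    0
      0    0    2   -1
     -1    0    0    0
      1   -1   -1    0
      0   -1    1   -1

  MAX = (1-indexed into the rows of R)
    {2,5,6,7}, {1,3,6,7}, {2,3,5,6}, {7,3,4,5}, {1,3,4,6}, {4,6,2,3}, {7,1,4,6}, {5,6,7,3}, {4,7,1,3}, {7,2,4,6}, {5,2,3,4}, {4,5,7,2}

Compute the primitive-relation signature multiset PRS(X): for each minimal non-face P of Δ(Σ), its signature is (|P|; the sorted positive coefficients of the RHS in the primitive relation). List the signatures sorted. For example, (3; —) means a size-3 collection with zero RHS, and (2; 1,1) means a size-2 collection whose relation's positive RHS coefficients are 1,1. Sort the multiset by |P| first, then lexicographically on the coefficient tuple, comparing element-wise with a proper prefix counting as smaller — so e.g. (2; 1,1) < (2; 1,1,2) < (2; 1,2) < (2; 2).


|primitive collections| = 5. Relations:

  {1,2}:  v_{1} + v_{2} = v_{4} + v_{6} — sig = (2; 1,1)
  {1,5}:  v_{1} + v_{5} = v_{3} + 2·v_{7} — sig = (2; 1,2)
  {2,3,7}:  v_{2} + v_{3} + v_{7} = 0 — sig = (3; —)
  {4,5,6}:  v_{4} + v_{5} + v_{6} = v_{7} — sig = (3; 1)
  {3,4,6,7}:  v_{3} + v_{4} + v_{6} + v_{7} = v_{1} — sig = (4; 1)

so the primitive-relation signature multiset is
[(2; 1,1), (2; 1,2), (3; —), (3; 1), (4; 1)]


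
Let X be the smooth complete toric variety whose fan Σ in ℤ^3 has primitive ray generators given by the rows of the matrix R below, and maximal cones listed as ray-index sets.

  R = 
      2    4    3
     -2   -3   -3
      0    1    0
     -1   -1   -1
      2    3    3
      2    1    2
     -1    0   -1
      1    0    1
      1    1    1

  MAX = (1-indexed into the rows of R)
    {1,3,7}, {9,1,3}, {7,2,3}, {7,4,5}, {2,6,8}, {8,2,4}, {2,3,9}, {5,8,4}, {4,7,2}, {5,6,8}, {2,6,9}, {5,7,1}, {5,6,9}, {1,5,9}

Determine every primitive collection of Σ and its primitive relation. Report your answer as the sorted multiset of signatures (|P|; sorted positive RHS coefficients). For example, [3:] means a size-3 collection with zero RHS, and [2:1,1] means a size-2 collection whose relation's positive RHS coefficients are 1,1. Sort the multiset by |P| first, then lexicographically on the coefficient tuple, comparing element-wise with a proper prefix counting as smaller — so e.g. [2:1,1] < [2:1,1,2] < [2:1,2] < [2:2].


The 15 primitive collections of Σ (r=9, n=3):

  P={2,5}:  v_{2} + v_{5} = 0  →  sig = [2:]
  P={4,9}:  v_{4} + v_{9} = 0  →  sig = [2:]
  P={7,8}:  v_{7} + v_{8} = 0  →  sig = [2:]
  P={1,2}:  v_{1} + v_{2} = v_{3}  →  sig = [2:1]
  P={3,4}:  v_{3} + v_{4} = v_{7}  →  sig = [2:1]
  P={3,5}:  v_{3} + v_{5} = v_{1}  →  sig = [2:1]
  P={3,8}:  v_{3} + v_{8} = v_{9}  →  sig = [2:1]
  P={4,6}:  v_{4} + v_{6} = v_{8}  →  sig = [2:1]
  P={6,7}:  v_{6} + v_{7} = v_{9}  →  sig = [2:1]
  P={7,9}:  v_{7} + v_{9} = v_{3}  →  sig = [2:1]
  P={8,9}:  v_{8} + v_{9} = v_{6}  →  sig = [2:1]
  P={1,4}:  v_{1} + v_{4} = v_{5} + v_{7}  →  sig = [2:1,1]
  P={1,8}:  v_{1} + v_{8} = v_{5} + v_{9}  →  sig = [2:1,1]
  P={1,6}:  v_{1} + v_{6} = v_{5} + 2·v_{9}  →  sig = [2:1,2]
  P={3,6}:  v_{3} + v_{6} = 2·v_{9}  →  sig = [2:2]

Sorted signature multiset PRS(X):
    |P|=2: 15 collections, coeffs (), (), (), (1), (1), (1), (1), (1), (1), (1), (1), (1,1), (1,1), (1,2), (2)


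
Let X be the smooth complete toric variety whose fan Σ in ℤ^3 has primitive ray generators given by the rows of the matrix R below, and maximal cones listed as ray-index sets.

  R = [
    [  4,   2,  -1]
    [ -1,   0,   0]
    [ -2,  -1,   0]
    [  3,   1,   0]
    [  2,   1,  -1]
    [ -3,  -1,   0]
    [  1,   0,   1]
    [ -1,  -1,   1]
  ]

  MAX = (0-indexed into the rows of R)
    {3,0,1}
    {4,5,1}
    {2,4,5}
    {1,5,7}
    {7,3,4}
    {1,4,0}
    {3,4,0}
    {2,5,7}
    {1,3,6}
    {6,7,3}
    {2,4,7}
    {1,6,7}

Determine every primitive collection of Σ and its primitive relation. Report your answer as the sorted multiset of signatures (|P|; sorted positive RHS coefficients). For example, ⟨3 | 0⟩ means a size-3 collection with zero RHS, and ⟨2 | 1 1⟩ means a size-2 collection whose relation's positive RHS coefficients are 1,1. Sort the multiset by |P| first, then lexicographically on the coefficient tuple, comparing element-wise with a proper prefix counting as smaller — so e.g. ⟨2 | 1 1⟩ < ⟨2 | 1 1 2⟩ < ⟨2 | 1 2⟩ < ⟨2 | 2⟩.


|primitive collections| = 14. Relations:

  P={3,5}:  v_{3} + v_{5} = 0  so sig = ⟨2 | 0⟩
  P={0,2}:  v_{0} + v_{2} = v_{4}  so sig = ⟨2 | 1⟩
  P={0,7}:  v_{0} + v_{7} = v_{3}  so sig = ⟨2 | 1⟩
  P={1,2}:  v_{1} + v_{2} = v_{5}  so sig = ⟨2 | 1⟩
  P={2,6}:  v_{2} + v_{6} = v_{7}  so sig = ⟨2 | 1⟩
  P={4,6}:  v_{4} + v_{6} = v_{3}  so sig = ⟨2 | 1⟩
  P={0,5}:  v_{0} + v_{5} = v_{1} + v_{4}  so sig = ⟨2 | 1 1⟩
  P={2,3}:  v_{2} + v_{3} = v_{4} + v_{7}  so sig = ⟨2 | 1 1⟩
  P={5,6}:  v_{5} + v_{6} = v_{1} + v_{7}  so sig = ⟨2 | 1 1⟩
  P={0,6}:  v_{0} + v_{6} = v_{1} + 2·v_{3}  so sig = ⟨2 | 1 2⟩
  P={1,4,7}:  v_{1} + v_{4} + v_{7} = 0  so sig = ⟨3 | 0⟩
  P={1,3,4}:  v_{1} + v_{3} + v_{4} = v_{0}  so sig = ⟨3 | 1⟩
  P={1,3,7}:  v_{1} + v_{3} + v_{7} = v_{6}  so sig = ⟨3 | 1⟩
  P={4,5,7}:  v_{4} + v_{5} + v_{7} = v_{2}  so sig = ⟨3 | 1⟩

Sorted signature multiset PRS(X):
    ⟨2 | 0⟩
    ⟨2 | 1⟩
    ⟨2 | 1⟩
    ⟨2 | 1⟩
    ⟨2 | 1⟩
    ⟨2 | 1⟩
    ⟨2 | 1 1⟩
    ⟨2 | 1 1⟩
    ⟨2 | 1 1⟩
    ⟨2 | 1 2⟩
    ⟨3 | 0⟩
    ⟨3 | 1⟩
    ⟨3 | 1⟩
    ⟨3 | 1⟩


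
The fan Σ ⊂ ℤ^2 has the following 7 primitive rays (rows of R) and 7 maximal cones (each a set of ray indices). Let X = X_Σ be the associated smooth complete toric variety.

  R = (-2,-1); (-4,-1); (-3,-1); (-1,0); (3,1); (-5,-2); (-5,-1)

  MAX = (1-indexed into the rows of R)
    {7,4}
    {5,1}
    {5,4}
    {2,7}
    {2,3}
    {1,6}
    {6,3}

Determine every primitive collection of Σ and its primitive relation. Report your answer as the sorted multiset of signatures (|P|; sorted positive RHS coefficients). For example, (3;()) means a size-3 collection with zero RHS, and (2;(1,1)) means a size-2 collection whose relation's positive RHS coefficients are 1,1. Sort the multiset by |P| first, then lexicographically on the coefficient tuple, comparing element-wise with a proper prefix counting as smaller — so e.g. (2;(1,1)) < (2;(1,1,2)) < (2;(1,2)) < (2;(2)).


Σ has 14 primitive collections:

  P = {3,5}:  v_{3} + v_{5} = 0  →  sig = (2;())
  P = {1,3}:  v_{1} + v_{3} = v_{6}  →  sig = (2;(1))
  P = {1,4}:  v_{1} + v_{4} = v_{3}  →  sig = (2;(1))
  P = {2,4}:  v_{2} + v_{4} = v_{7}  →  sig = (2;(1))
  P = {2,5}:  v_{2} + v_{5} = v_{4}  →  sig = (2;(1))
  P = {3,4}:  v_{3} + v_{4} = v_{2}  →  sig = (2;(1))
  P = {5,6}:  v_{5} + v_{6} = v_{1}  →  sig = (2;(1))
  P = {1,7}:  v_{1} + v_{7} = v_{2} + v_{3}  →  sig = (2;(1,1))
  P = {6,7}:  v_{6} + v_{7} = v_{2} + 2·v_{3}  →  sig = (2;(1,2))
  P = {1,2}:  v_{1} + v_{2} = 2·v_{3}  →  sig = (2;(2))
  P = {3,7}:  v_{3} + v_{7} = 2·v_{2}  →  sig = (2;(2))
  P = {4,6}:  v_{4} + v_{6} = 2·v_{3}  →  sig = (2;(2))
  P = {5,7}:  v_{5} + v_{7} = 2·v_{4}  →  sig = (2;(2))
  P = {2,6}:  v_{2} + v_{6} = 3·v_{3}  →  sig = (2;(3))

so the primitive-relation signature multiset is
    |P|=2: 14 collections, coeffs (), (1), (1), (1), (1), (1), (1), (1,1), (1,2), (2), (2), (2), (2), (3)


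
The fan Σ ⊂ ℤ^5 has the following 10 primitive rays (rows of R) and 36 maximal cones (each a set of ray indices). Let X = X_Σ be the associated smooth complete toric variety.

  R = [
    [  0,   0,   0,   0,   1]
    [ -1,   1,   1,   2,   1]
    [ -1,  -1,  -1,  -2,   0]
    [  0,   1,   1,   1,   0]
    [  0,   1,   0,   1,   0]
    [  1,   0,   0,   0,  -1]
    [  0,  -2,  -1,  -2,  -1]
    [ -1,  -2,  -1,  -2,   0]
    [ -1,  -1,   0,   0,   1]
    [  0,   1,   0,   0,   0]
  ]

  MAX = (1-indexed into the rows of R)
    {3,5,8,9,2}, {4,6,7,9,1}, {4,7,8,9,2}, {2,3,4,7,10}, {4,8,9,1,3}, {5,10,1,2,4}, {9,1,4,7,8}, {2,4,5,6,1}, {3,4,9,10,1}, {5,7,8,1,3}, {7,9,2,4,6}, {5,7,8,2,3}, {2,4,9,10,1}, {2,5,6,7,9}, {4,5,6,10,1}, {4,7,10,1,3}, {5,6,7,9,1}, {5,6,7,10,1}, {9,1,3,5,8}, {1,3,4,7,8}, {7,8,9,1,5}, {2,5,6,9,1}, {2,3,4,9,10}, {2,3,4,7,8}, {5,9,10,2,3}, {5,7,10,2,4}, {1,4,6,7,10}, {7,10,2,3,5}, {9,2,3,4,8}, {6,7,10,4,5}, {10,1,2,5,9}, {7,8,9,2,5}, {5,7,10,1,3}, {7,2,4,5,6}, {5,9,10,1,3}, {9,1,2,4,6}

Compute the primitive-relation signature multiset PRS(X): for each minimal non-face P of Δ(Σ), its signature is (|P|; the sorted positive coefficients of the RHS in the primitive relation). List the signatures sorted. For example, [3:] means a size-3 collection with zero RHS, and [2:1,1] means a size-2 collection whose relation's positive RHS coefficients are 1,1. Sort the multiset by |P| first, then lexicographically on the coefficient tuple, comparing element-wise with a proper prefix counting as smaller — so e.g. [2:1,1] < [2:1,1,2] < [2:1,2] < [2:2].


|primitive collections| = 14. Relations:

  P = {6,8}:  v_{6} + v_{8} = v_{7}  so sig = [2:1]
  P = {8,10}:  v_{8} + v_{10} = v_{3}  so sig = [2:1]
  P = {3,6}:  v_{3} + v_{6} = v_{7} + v_{10}  so sig = [2:1,1]
  P = {6,9,10}:  v_{6} + v_{9} + v_{10} = 0  so sig = [3:]
  P = {1,2,7}:  v_{1} + v_{2} + v_{7} = v_{9}  so sig = [3:1]
  P = {4,5,9}:  v_{4} + v_{5} + v_{9} = v_{2}  so sig = [3:1]
  P = {7,9,10}:  v_{7} + v_{9} + v_{10} = v_{8}  so sig = [3:1]
  P = {2,6,10}:  v_{2} + v_{6} + v_{10} = v_{4} + v_{5}  so sig = [3:1,1]
  P = {4,5,8}:  v_{4} + v_{5} + v_{8} = v_{2} + v_{7} + v_{10}  so sig = [3:1,1,1]
  P = {3,4,5}:  v_{3} + v_{4} + v_{5} = v_{2} + v_{7} + 2·v_{10}  so sig = [3:1,1,2]
  P = {1,2,8}:  v_{1} + v_{2} + v_{8} = 2·v_{9} + v_{10}  so sig = [3:1,2]
  P = {3,7,9}:  v_{3} + v_{7} + v_{9} = 2·v_{8}  so sig = [3:2]
  P = {1,2,3}:  v_{1} + v_{2} + v_{3} = 2·v_{9} + 2·v_{10}  so sig = [3:2,2]
  P = {1,4,5,7}:  v_{1} + v_{4} + v_{5} + v_{7} = 0  so sig = [4:]

Signatures (|P|; sorted positive RHS coefficients), sorted:
[[2:1], [2:1], [2:1,1], [3:], [3:1], [3:1], [3:1], [3:1,1], [3:1,1,1], [3:1,1,2], [3:1,2], [3:2], [3:2,2], [4:]]


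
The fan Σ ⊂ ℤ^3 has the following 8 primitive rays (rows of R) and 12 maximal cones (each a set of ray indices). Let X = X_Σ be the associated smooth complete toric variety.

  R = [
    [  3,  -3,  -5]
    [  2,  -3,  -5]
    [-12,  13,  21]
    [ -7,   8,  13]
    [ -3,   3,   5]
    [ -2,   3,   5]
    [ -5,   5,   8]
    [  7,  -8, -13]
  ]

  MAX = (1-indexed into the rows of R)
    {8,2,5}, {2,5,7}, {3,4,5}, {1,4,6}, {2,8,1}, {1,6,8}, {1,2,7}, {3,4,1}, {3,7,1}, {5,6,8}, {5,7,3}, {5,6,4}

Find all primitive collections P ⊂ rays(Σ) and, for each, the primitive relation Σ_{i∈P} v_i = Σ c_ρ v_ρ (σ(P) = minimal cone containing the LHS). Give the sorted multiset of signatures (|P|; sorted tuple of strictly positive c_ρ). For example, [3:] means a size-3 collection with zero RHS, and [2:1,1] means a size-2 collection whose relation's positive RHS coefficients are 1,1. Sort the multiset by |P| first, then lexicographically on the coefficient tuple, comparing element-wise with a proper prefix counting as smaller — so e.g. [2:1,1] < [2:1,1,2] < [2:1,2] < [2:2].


Δ(Σ) — 8 vertices, 10 min non-faces:

  P = {1,5}:  v_{1} + v_{5} = 0  so sig = [2:]
  P = {2,6}:  v_{2} + v_{6} = 0  so sig = [2:]
  P = {4,8}:  v_{4} + v_{8} = 0  so sig = [2:]
  P = {2,4}:  v_{2} + v_{4} = v_{7}  so sig = [2:1]
  P = {3,8}:  v_{3} + v_{8} = v_{7}  so sig = [2:1]
  P = {4,7}:  v_{4} + v_{7} = v_{3}  so sig = [2:1]
  P = {6,7}:  v_{6} + v_{7} = v_{4}  so sig = [2:1]
  P = {7,8}:  v_{7} + v_{8} = v_{2}  so sig = [2:1]
  P = {2,3}:  v_{2} + v_{3} = 2·v_{7}  so sig = [2:2]
  P = {3,6}:  v_{3} + v_{6} = 2·v_{4}  so sig = [2:2]

Signatures (|P|; sorted positive RHS coefficients), sorted:
    [2:]
    [2:]
    [2:]
    [2:1]
    [2:1]
    [2:1]
    [2:1]
    [2:1]
    [2:2]
    [2:2]


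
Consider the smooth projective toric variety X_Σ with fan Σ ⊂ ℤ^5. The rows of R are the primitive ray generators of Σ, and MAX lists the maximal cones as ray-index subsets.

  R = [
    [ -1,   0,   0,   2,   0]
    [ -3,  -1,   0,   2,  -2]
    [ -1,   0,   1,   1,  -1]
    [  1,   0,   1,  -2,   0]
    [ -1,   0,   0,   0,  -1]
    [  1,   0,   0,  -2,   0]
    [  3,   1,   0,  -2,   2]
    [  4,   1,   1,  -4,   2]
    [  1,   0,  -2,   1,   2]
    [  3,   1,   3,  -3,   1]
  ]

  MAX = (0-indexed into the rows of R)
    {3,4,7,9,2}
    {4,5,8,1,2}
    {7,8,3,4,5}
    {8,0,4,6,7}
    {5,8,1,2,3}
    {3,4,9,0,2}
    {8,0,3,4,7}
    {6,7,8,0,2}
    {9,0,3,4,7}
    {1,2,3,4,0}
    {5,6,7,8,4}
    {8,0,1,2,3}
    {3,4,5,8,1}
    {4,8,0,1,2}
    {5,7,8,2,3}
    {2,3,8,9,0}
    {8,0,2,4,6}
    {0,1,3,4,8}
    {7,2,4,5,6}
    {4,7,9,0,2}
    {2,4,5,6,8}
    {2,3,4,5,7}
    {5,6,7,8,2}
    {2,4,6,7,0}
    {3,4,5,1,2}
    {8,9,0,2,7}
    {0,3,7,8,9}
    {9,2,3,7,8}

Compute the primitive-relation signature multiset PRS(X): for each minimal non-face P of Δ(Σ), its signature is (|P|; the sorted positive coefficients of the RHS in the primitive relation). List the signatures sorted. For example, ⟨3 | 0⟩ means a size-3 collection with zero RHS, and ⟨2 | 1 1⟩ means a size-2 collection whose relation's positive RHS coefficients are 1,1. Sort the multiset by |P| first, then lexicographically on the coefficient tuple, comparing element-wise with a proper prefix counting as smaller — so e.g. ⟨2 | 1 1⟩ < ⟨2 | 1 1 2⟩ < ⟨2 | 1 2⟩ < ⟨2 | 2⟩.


11 minimal non-faces of Δ(Σ) (on 10 rays):

  P = {0,5}:  v_{0} + v_{5} = 0  so sig = ⟨2 | 0⟩
  P = {1,6}:  v_{1} + v_{6} = 0  so sig = ⟨2 | 0⟩
  P = {1,7}:  v_{1} + v_{7} = v_{3}  so sig = ⟨2 | 1⟩
  P = {3,6}:  v_{3} + v_{6} = v_{7}  so sig = ⟨2 | 1⟩
  P = {5,9}:  v_{5} + v_{9} = v_{2} + v_{3} + v_{7}  so sig = ⟨2 | 1 1 1⟩
  P = {1,9}:  v_{1} + v_{9} = v_{0} + v_{2} + 2·v_{3}  so sig = ⟨2 | 1 1 2⟩
  P = {6,9}:  v_{6} + v_{9} = v_{0} + v_{2} + 2·v_{7}  so sig = ⟨2 | 1 1 2⟩
  P = {4,8,9}:  v_{4} + v_{8} + v_{9} = v_{0} + v_{7}  so sig = ⟨3 | 1 1⟩
  P = {2,3,4,8}:  v_{2} + v_{3} + v_{4} + v_{8} = 0  so sig = ⟨4 | 0⟩
  P = {0,2,3,7}:  v_{0} + v_{2} + v_{3} + v_{7} = v_{9}  so sig = ⟨4 | 1⟩
  P = {2,4,7,8}:  v_{2} + v_{4} + v_{7} + v_{8} = v_{6}  so sig = ⟨4 | 1⟩

Sorted signature multiset PRS(X):
[⟨2 | 0⟩, ⟨2 | 0⟩, ⟨2 | 1⟩, ⟨2 | 1⟩, ⟨2 | 1 1 1⟩, ⟨2 | 1 1 2⟩, ⟨2 | 1 1 2⟩, ⟨3 | 1 1⟩, ⟨4 | 0⟩, ⟨4 | 1⟩, ⟨4 | 1⟩]


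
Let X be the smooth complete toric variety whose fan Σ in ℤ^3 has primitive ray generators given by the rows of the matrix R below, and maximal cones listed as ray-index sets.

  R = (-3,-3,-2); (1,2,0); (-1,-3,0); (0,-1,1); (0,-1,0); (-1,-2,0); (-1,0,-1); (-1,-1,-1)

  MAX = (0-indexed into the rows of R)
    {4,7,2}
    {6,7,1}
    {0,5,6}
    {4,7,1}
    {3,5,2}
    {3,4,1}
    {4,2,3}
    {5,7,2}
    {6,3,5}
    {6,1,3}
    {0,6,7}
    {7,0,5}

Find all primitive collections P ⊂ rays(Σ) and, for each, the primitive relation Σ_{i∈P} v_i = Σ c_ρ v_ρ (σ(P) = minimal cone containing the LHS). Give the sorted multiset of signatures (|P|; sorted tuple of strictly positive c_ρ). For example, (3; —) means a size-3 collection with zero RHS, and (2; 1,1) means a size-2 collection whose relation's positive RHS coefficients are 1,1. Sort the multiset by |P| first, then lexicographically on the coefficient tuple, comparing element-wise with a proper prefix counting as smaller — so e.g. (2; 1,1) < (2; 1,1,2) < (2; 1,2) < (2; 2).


Δ(Σ) — 8 vertices, 11 min non-faces:

  P={1,5}:  v_{1} + v_{5} = 0 — sig = (2; —)
  P={1,2}:  v_{1} + v_{2} = v_{4} — sig = (2; 1)
  P={3,7}:  v_{3} + v_{7} = v_{5} — sig = (2; 1)
  P={4,5}:  v_{4} + v_{5} = v_{2} — sig = (2; 1)
  P={4,6}:  v_{4} + v_{6} = v_{7} — sig = (2; 1)
  P={0,1}:  v_{0} + v_{1} = v_{6} + v_{7} — sig = (2; 1,1)
  P={2,6}:  v_{2} + v_{6} = v_{5} + v_{7} — sig = (2; 1,1)
  P={0,3}:  v_{0} + v_{3} = 2·v_{5} + v_{6} — sig = (2; 1,2)
  P={0,4}:  v_{0} + v_{4} = v_{5} + 2·v_{7} — sig = (2; 1,2)
  P={0,2}:  v_{0} + v_{2} = 2·v_{5} + 2·v_{7} — sig = (2; 2,2)
  P={5,6,7}:  v_{5} + v_{6} + v_{7} = v_{0} — sig = (3; 1)

Hence PRS(X_Σ) =
{ (2; —),  (2; 1) ×4,  (2; 1,1) ×2,  (2; 1,2) ×2,  (2; 2,2),  (3; 1) }


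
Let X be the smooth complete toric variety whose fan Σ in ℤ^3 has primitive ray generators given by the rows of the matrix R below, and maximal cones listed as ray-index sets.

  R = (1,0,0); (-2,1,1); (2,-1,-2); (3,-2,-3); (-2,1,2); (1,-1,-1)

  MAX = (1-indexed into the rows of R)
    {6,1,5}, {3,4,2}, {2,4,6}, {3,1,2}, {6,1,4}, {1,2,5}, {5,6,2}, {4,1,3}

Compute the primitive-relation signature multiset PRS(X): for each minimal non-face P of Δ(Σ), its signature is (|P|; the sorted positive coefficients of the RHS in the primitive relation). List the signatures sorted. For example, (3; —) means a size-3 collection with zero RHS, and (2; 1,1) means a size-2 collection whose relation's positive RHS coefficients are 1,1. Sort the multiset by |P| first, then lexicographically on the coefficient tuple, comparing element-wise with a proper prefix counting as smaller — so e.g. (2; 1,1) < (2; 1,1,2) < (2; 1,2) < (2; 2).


Σ has 5 primitive collections:

  P = {3,5}:  v_{3} + v_{5} = 0  ⟹  sig = (2; —)
  P = {3,6}:  v_{3} + v_{6} = v_{4}  ⟹  sig = (2; 1)
  P = {4,5}:  v_{4} + v_{5} = v_{6}  ⟹  sig = (2; 1)
  P = {1,2,6}:  v_{1} + v_{2} + v_{6} = 0  ⟹  sig = (3; —)
  P = {1,2,4}:  v_{1} + v_{2} + v_{4} = v_{3}  ⟹  sig = (3; 1)

Signatures (|P|; sorted positive RHS coefficients), sorted:
    (2; —)
    (2; 1)
    (2; 1)
    (3; —)
    (3; 1)


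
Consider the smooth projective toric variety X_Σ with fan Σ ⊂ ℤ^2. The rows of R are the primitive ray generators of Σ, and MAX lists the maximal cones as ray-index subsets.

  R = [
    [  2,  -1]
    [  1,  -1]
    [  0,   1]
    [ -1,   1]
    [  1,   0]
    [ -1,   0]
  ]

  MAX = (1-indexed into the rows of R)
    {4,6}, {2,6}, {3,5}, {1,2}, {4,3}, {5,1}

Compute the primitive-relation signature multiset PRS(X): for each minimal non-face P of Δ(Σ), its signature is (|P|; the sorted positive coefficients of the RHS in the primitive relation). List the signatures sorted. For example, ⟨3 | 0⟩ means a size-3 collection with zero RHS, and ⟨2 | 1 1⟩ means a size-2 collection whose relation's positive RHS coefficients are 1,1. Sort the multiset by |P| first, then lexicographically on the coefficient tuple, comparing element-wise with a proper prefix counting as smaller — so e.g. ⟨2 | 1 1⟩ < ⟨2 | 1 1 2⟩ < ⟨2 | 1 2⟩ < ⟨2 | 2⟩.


9 minimal non-faces of Δ(Σ) (on 6 rays):

  P={2,4}:  v_{2} + v_{4} = 0 — sig = ⟨2 | 0⟩
  P={5,6}:  v_{5} + v_{6} = 0 — sig = ⟨2 | 0⟩
  P={1,4}:  v_{1} + v_{4} = v_{5} — sig = ⟨2 | 1⟩
  P={1,6}:  v_{1} + v_{6} = v_{2} — sig = ⟨2 | 1⟩
  P={2,3}:  v_{2} + v_{3} = v_{5} — sig = ⟨2 | 1⟩
  P={2,5}:  v_{2} + v_{5} = v_{1} — sig = ⟨2 | 1⟩
  P={3,6}:  v_{3} + v_{6} = v_{4} — sig = ⟨2 | 1⟩
  P={4,5}:  v_{4} + v_{5} = v_{3} — sig = ⟨2 | 1⟩
  P={1,3}:  v_{1} + v_{3} = 2·v_{5} — sig = ⟨2 | 2⟩

Sorted signature multiset PRS(X):
    |P|=2: 9 collections, coeffs (), (), (1), (1), (1), (1), (1), (1), (2)


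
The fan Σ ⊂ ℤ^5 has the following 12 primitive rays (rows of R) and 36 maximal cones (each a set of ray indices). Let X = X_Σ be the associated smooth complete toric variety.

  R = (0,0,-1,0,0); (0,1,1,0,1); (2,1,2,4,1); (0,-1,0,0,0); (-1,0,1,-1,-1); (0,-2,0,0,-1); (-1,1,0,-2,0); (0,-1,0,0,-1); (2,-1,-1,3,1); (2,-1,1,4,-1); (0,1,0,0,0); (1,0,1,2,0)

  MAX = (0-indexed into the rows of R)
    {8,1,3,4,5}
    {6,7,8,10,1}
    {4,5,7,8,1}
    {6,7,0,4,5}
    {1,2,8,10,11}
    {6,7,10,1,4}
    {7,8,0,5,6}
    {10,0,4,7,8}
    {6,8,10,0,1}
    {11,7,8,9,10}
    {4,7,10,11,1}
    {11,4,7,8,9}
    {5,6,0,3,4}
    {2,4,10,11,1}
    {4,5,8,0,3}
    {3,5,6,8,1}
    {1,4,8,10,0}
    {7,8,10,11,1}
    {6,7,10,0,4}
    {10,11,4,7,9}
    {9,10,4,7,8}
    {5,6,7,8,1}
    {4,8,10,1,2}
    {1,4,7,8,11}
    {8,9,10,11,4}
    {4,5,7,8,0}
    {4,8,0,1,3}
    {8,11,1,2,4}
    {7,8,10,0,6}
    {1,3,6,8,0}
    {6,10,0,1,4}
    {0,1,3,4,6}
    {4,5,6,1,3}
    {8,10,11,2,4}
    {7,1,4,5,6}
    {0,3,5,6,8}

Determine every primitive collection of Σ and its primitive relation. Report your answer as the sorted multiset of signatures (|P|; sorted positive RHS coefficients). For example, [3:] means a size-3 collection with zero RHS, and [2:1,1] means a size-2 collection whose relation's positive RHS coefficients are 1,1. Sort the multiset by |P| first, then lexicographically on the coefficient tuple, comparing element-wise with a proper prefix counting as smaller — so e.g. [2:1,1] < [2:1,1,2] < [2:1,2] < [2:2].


Δ(Σ) — 12 vertices, 24 min non-faces:

  P = {3,10}:  v_{3} + v_{10} = 0  ⟹  sig = [2:]
  P = {3,7}:  v_{3} + v_{7} = v_{5}  ⟹  sig = [2:1]
  P = {5,10}:  v_{5} + v_{10} = v_{7}  ⟹  sig = [2:1]
  P = {0,11}:  v_{0} + v_{11} = v_{4} + v_{8} + v_{10}  ⟹  sig = [2:1,1,1]
  P = {2,6}:  v_{2} + v_{6} = v_{1} + v_{10} + v_{11}  ⟹  sig = [2:1,1,1]
  P = {6,9}:  v_{6} + v_{9} = v_{7} + v_{10} + v_{11}  ⟹  sig = [2:1,1,1]
  P = {6,11}:  v_{6} + v_{11} = v_{1} + v_{7} + v_{10}  ⟹  sig = [2:1,1,1]
  P = {2,3}:  v_{2} + v_{3} = v_{1} + v_{4} + v_{8} + v_{11}  ⟹  sig = [2:1,1,1,1]
  P = {3,9}:  v_{3} + v_{9} = v_{4} + v_{7} + v_{8} + v_{11}  ⟹  sig = [2:1,1,1,1]
  P = {3,11}:  v_{3} + v_{11} = v_{1} + v_{4} + v_{7} + v_{8}  ⟹  sig = [2:1,1,1,1]
  P = {2,5}:  v_{2} + v_{5} = v_{1} + v_{4} + v_{7} + v_{8} + v_{11}  ⟹  sig = [2:1,1,1,1,1]
  P = {5,9}:  v_{5} + v_{9} = v_{4} + 2·v_{7} + v_{8} + v_{11}  ⟹  sig = [2:1,1,1,2]
  P = {5,11}:  v_{5} + v_{11} = v_{1} + v_{4} + 2·v_{7} + v_{8}  ⟹  sig = [2:1,1,1,2]
  P = {2,9}:  v_{2} + v_{9} = v_{4} + v_{8} + v_{10} + 3·v_{11}  ⟹  sig = [2:1,1,1,3]
  P = {0,2}:  v_{0} + v_{2} = v_{1} + 2·v_{4} + 2·v_{8} + 2·v_{10}  ⟹  sig = [2:1,2,2,2]
  P = {0,9}:  v_{0} + v_{9} = 2·v_{4} + v_{7} + 2·v_{8} + 2·v_{10}  ⟹  sig = [2:1,2,2,2]
  P = {1,9}:  v_{1} + v_{9} = 2·v_{11}  ⟹  sig = [2:2]
  P = {2,7}:  v_{2} + v_{7} = 2·v_{11}  ⟹  sig = [2:2]
  P = {0,1,7}:  v_{0} + v_{1} + v_{7} = 0  ⟹  sig = [3:]
  P = {4,6,8}:  v_{4} + v_{6} + v_{8} = 0  ⟹  sig = [3:]
  P = {0,1,5}:  v_{0} + v_{1} + v_{5} = v_{3}  ⟹  sig = [3:1]
  P = {1,4,7,8,10}:  v_{1} + v_{4} + v_{7} + v_{8} + v_{10} = v_{11}  ⟹  sig = [5:1]
  P = {1,4,8,10,11}:  v_{1} + v_{4} + v_{8} + v_{10} + v_{11} = v_{2}  ⟹  sig = [5:1]
  P = {4,7,8,10,11}:  v_{4} + v_{7} + v_{8} + v_{10} + v_{11} = v_{9}  ⟹  sig = [5:1]

Sorted signature multiset PRS(X):
    [2:]
    [2:1]
    [2:1]
    [2:1,1,1]
    [2:1,1,1]
    [2:1,1,1]
    [2:1,1,1]
    [2:1,1,1,1]
    [2:1,1,1,1]
    [2:1,1,1,1]
    [2:1,1,1,1,1]
    [2:1,1,1,2]
    [2:1,1,1,2]
    [2:1,1,1,3]
    [2:1,2,2,2]
    [2:1,2,2,2]
    [2:2]
    [2:2]
    [3:]
    [3:]
    [3:1]
    [5:1]
    [5:1]
    [5:1]


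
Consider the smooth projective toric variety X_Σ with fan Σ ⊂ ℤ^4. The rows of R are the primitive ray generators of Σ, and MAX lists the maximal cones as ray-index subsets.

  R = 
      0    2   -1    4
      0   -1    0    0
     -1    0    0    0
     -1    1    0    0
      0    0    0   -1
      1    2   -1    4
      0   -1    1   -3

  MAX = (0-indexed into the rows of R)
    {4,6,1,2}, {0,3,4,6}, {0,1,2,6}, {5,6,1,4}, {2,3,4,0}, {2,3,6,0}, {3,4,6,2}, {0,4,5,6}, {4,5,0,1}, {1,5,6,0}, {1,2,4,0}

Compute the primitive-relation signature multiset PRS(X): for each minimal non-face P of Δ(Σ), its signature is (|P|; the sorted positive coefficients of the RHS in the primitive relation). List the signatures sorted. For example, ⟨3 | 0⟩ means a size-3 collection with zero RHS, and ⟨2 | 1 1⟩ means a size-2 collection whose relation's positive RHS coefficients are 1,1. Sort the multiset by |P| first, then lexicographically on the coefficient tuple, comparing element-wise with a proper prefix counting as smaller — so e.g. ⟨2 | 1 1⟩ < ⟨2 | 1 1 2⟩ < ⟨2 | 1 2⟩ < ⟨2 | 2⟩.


5 minimal non-faces of Δ(Σ) (on 7 rays):

  • {1,3}:  v_{1} + v_{3} = v_{2}  ⇒ sig = ⟨2 | 1⟩
  • {2,5}:  v_{2} + v_{5} = v_{0}  ⇒ sig = ⟨2 | 1⟩
  • {3,5}:  v_{3} + v_{5} = 2·v_{0} + v_{4} + v_{6}  ⇒ sig = ⟨2 | 1 1 2⟩
  • {0,1,4,6}:  v_{0} + v_{1} + v_{4} + v_{6} = 0  ⇒ sig = ⟨4 | 0⟩
  • {0,2,4,6}:  v_{0} + v_{2} + v_{4} + v_{6} = v_{3}  ⇒ sig = ⟨4 | 1⟩

so the primitive-relation signature multiset is
[⟨2 | 1⟩, ⟨2 | 1⟩, ⟨2 | 1 1 2⟩, ⟨4 | 0⟩, ⟨4 | 1⟩]


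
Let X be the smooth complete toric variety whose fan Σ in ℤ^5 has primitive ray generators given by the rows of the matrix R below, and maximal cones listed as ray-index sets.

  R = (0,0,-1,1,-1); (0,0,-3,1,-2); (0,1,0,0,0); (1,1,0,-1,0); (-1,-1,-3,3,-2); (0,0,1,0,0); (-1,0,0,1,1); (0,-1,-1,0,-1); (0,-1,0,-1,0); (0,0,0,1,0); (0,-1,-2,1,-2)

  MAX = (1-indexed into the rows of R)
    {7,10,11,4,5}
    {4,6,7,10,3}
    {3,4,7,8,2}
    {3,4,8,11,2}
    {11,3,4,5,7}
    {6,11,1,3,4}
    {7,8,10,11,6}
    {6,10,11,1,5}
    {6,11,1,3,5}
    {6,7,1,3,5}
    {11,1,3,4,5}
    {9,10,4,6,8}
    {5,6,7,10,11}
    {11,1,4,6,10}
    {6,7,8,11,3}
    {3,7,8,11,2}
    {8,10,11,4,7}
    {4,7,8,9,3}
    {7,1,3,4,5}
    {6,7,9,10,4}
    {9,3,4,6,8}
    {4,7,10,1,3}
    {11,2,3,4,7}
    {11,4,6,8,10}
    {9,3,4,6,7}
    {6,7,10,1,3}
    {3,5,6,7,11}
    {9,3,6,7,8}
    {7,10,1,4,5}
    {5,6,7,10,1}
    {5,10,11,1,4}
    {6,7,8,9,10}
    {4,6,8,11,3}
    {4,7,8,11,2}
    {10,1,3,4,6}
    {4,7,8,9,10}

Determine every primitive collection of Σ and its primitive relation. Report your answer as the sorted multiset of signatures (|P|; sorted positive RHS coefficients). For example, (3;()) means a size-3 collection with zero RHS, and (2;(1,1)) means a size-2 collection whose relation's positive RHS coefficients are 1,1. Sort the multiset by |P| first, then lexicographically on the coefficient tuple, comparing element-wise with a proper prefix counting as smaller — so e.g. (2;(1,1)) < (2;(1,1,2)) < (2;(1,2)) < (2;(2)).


|primitive collections| = 20. Relations:

  {1,8}:  v_{1} + v_{8} = v_{11}  ⟹  sig = (2;(1))
  {1,9}:  v_{1} + v_{9} = v_{8}  ⟹  sig = (2;(1))
  {2,6}:  v_{2} + v_{6} = v_{3} + v_{11}  ⟹  sig = (2;(1,1))
  {2,10}:  v_{2} + v_{10} = v_{4} + v_{5}  ⟹  sig = (2;(1,1))
  {5,9}:  v_{5} + v_{9} = v_{7} + v_{8} + v_{11}  ⟹  sig = (2;(1,1,1))
  {1,2}:  v_{1} + v_{2} = v_{3} + v_{4} + v_{7} + 2·v_{11}  ⟹  sig = (2;(1,1,1,2))
  {2,9}:  v_{2} + v_{9} = v_{3} + v_{4} + v_{7} + 3·v_{8}  ⟹  sig = (2;(1,1,1,3))
  {2,5}:  v_{2} + v_{5} = v_{3} + v_{4} + 2·v_{7} + 3·v_{11}  ⟹  sig = (2;(1,1,2,3))
  {5,8}:  v_{5} + v_{8} = v_{7} + 2·v_{11}  ⟹  sig = (2;(1,2))
  {9,11}:  v_{9} + v_{11} = 2·v_{8}  ⟹  sig = (2;(2))
  {3,9,10}:  v_{3} + v_{9} + v_{10} = 0  ⟹  sig = (3;())
  {1,7,11}:  v_{1} + v_{7} + v_{11} = v_{5}  ⟹  sig = (3;(1))
  {3,8,10}:  v_{3} + v_{8} + v_{10} = v_{1}  ⟹  sig = (3;(1))
  {3,5,10}:  v_{3} + v_{5} + v_{10} = 3·v_{1} + v_{7}  ⟹  sig = (3;(1,3))
  {3,10,11}:  v_{3} + v_{10} + v_{11} = 2·v_{1}  ⟹  sig = (3;(2))
  {4,5,6}:  v_{4} + v_{5} + v_{6} = 2·v_{1}  ⟹  sig = (3;(2))
  {4,6,7,8}:  v_{4} + v_{6} + v_{7} + v_{8} = 0  ⟹  sig = (4;())
  {4,6,7,11}:  v_{4} + v_{6} + v_{7} + v_{11} = v_{1}  ⟹  sig = (4;(1))
  {1,4,6,7}:  v_{1} + v_{4} + v_{6} + v_{7} = v_{3} + v_{10}  ⟹  sig = (4;(1,1))
  {3,4,7,8,11}:  v_{3} + v_{4} + v_{7} + v_{8} + v_{11} = v_{2}  ⟹  sig = (5;(1))

Sorted signature multiset PRS(X):
[(2;(1)), (2;(1)), (2;(1,1)), (2;(1,1)), (2;(1,1,1)), (2;(1,1,1,2)), (2;(1,1,1,3)), (2;(1,1,2,3)), (2;(1,2)), (2;(2)), (3;()), (3;(1)), (3;(1)), (3;(1,3)), (3;(2)), (3;(2)), (4;()), (4;(1)), (4;(1,1)), (5;(1))]


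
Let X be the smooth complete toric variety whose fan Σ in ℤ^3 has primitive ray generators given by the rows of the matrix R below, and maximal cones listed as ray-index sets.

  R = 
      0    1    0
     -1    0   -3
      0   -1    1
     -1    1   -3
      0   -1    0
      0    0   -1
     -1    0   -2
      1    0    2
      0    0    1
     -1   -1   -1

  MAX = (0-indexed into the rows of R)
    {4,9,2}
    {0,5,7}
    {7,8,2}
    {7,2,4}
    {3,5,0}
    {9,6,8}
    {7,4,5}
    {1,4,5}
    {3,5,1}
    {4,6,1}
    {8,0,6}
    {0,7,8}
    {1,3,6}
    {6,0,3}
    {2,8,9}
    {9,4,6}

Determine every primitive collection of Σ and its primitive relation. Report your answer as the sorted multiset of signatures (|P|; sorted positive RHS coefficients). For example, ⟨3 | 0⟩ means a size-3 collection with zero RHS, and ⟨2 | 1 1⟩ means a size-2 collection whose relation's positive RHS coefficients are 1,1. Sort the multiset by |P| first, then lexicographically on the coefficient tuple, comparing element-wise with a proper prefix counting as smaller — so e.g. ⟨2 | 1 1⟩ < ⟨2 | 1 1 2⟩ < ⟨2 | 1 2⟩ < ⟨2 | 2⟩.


21 minimal non-faces of Δ(Σ) (on 10 rays):

  • {0,4}:  v_{0} + v_{4} = 0  so sig = ⟨2 | 0⟩
  • {5,8}:  v_{5} + v_{8} = 0  so sig = ⟨2 | 0⟩
  • {6,7}:  v_{6} + v_{7} = 0  so sig = ⟨2 | 0⟩
  • {0,1}:  v_{0} + v_{1} = v_{3}  so sig = ⟨2 | 1⟩
  • {0,2}:  v_{0} + v_{2} = v_{8}  so sig = ⟨2 | 1⟩
  • {1,7}:  v_{1} + v_{7} = v_{5}  so sig = ⟨2 | 1⟩
  • {1,8}:  v_{1} + v_{8} = v_{6}  so sig = ⟨2 | 1⟩
  • {2,3}:  v_{2} + v_{3} = v_{6}  so sig = ⟨2 | 1⟩
  • {2,5}:  v_{2} + v_{5} = v_{4}  so sig = ⟨2 | 1⟩
  • {2,6}:  v_{2} + v_{6} = v_{9}  so sig = ⟨2 | 1⟩
  • {3,4}:  v_{3} + v_{4} = v_{1}  so sig = ⟨2 | 1⟩
  • {4,8}:  v_{4} + v_{8} = v_{2}  so sig = ⟨2 | 1⟩
  • {5,6}:  v_{5} + v_{6} = v_{1}  so sig = ⟨2 | 1⟩
  • {7,9}:  v_{7} + v_{9} = v_{2}  so sig = ⟨2 | 1⟩
  • {0,9}:  v_{0} + v_{9} = v_{6} + v_{8}  so sig = ⟨2 | 1 1⟩
  • {1,2}:  v_{1} + v_{2} = v_{4} + v_{6}  so sig = ⟨2 | 1 1⟩
  • {3,7}:  v_{3} + v_{7} = v_{0} + v_{5}  so sig = ⟨2 | 1 1⟩
  • {3,8}:  v_{3} + v_{8} = v_{0} + v_{6}  so sig = ⟨2 | 1 1⟩
  • {5,9}:  v_{5} + v_{9} = v_{4} + v_{6}  so sig = ⟨2 | 1 1⟩
  • {1,9}:  v_{1} + v_{9} = v_{4} + 2·v_{6}  so sig = ⟨2 | 1 2⟩
  • {3,9}:  v_{3} + v_{9} = 2·v_{6}  so sig = ⟨2 | 2⟩

so the primitive-relation signature multiset is
    |P|=2: 21 collections, coeffs (), (), (), (1), (1), (1), (1), (1), (1), (1), (1), (1), (1), (1), (1,1), (1,1), (1,1), (1,1), (1,1), (1,2), (2)


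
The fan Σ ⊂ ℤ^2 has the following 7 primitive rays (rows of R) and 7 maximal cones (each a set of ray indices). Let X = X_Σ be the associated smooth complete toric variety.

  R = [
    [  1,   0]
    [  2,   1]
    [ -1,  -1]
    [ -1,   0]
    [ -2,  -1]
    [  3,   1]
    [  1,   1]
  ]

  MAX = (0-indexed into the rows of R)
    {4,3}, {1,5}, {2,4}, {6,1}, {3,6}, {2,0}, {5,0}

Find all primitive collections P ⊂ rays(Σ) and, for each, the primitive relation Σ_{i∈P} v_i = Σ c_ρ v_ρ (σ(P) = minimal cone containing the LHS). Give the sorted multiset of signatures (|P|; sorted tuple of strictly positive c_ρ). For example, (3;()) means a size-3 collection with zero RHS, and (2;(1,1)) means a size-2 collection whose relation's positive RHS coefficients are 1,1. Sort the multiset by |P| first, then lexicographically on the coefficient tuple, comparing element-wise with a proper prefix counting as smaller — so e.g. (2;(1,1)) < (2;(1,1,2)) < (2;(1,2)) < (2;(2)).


|primitive collections| = 14. Relations:

  P={0,3}:  v_{0} + v_{3} = 0 — sig = (2;())
  P={1,4}:  v_{1} + v_{4} = 0 — sig = (2;())
  P={2,6}:  v_{2} + v_{6} = 0 — sig = (2;())
  P={0,1}:  v_{0} + v_{1} = v_{5} — sig = (2;(1))
  P={0,4}:  v_{0} + v_{4} = v_{2} — sig = (2;(1))
  P={0,6}:  v_{0} + v_{6} = v_{1} — sig = (2;(1))
  P={1,2}:  v_{1} + v_{2} = v_{0} — sig = (2;(1))
  P={1,3}:  v_{1} + v_{3} = v_{6} — sig = (2;(1))
  P={2,3}:  v_{2} + v_{3} = v_{4} — sig = (2;(1))
  P={3,5}:  v_{3} + v_{5} = v_{1} — sig = (2;(1))
  P={4,5}:  v_{4} + v_{5} = v_{0} — sig = (2;(1))
  P={4,6}:  v_{4} + v_{6} = v_{3} — sig = (2;(1))
  P={2,5}:  v_{2} + v_{5} = 2·v_{0} — sig = (2;(2))
  P={5,6}:  v_{5} + v_{6} = 2·v_{1} — sig = (2;(2))

Signatures (|P|; sorted positive RHS coefficients), sorted:
[(2;()), (2;()), (2;()), (2;(1)), (2;(1)), (2;(1)), (2;(1)), (2;(1)), (2;(1)), (2;(1)), (2;(1)), (2;(1)), (2;(2)), (2;(2))]


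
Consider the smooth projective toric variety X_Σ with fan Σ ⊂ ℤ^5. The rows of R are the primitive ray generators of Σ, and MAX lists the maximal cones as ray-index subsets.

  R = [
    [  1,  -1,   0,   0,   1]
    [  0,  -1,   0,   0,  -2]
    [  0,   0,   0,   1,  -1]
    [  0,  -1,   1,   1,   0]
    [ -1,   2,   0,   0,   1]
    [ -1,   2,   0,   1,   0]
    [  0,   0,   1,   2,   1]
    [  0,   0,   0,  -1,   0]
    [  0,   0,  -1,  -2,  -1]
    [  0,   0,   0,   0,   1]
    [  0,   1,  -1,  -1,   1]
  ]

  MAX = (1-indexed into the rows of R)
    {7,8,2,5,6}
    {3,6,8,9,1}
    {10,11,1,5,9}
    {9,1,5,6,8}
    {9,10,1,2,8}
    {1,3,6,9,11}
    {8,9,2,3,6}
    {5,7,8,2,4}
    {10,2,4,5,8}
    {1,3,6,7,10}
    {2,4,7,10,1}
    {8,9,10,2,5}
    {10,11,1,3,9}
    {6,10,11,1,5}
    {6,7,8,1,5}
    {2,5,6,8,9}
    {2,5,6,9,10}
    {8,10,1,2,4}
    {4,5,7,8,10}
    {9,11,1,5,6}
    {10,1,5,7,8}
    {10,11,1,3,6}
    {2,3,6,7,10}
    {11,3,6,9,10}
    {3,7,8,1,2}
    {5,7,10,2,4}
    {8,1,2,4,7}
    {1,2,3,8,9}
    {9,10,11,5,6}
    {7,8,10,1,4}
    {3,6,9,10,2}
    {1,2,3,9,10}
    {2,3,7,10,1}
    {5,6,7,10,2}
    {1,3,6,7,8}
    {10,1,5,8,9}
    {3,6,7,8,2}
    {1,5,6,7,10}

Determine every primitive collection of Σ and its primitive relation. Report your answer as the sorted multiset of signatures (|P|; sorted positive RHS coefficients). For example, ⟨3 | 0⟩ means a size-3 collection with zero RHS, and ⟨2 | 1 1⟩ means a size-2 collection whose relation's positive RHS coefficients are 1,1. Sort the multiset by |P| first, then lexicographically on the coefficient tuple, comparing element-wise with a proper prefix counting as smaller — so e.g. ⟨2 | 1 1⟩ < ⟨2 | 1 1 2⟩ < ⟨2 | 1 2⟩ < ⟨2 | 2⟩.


16 minimal non-faces of Δ(Σ) (on 11 rays):

  • {7,9}:  v_{7} + v_{9} = 0 — sig = ⟨2 | 0⟩
  • {3,5}:  v_{3} + v_{5} = v_{6} — sig = ⟨2 | 1⟩
  • {4,11}:  v_{4} + v_{11} = v_{10} — sig = ⟨2 | 1⟩
  • {3,4}:  v_{3} + v_{4} = v_{2} + v_{7} — sig = ⟨2 | 1 1⟩
  • {2,11}:  v_{2} + v_{11} = v_{3} + v_{9} + v_{10} — sig = ⟨2 | 1 1 1⟩
  • {4,6}:  v_{4} + v_{6} = v_{2} + v_{5} + v_{7} — sig = ⟨2 | 1 1 1⟩
  • {4,9}:  v_{4} + v_{9} = v_{2} + v_{8} + v_{10} — sig = ⟨2 | 1 1 1⟩
  • {7,11}:  v_{7} + v_{11} = v_{1} + v_{6} + v_{10} — sig = ⟨2 | 1 1 1⟩
  • {8,11}:  v_{8} + v_{11} = v_{1} + v_{5} + v_{9} — sig = ⟨2 | 1 1 1⟩
  • {1,2,5}:  v_{1} + v_{2} + v_{5} = 0 — sig = ⟨3 | 0⟩
  • {3,8,10}:  v_{3} + v_{8} + v_{10} = 0 — sig = ⟨3 | 0⟩
  • {1,2,6}:  v_{1} + v_{2} + v_{6} = v_{3} — sig = ⟨3 | 1⟩
  • {6,8,10}:  v_{6} + v_{8} + v_{10} = v_{5} — sig = ⟨3 | 1⟩
  • {1,4,5}:  v_{1} + v_{4} + v_{5} = v_{7} + v_{8} + v_{10} — sig = ⟨3 | 1 1 1⟩
  • {1,6,9,10}:  v_{1} + v_{6} + v_{9} + v_{10} = v_{11} — sig = ⟨4 | 1⟩
  • {2,7,8,10}:  v_{2} + v_{7} + v_{8} + v_{10} = v_{4} — sig = ⟨4 | 1⟩

Hence PRS(X_Σ) =
{ ⟨2 | 0⟩,  ⟨2 | 1⟩ ×2,  ⟨2 | 1 1⟩,  ⟨2 | 1 1 1⟩ ×5,  ⟨3 | 0⟩ ×2,  ⟨3 | 1⟩ ×2,  ⟨3 | 1 1 1⟩,  ⟨4 | 1⟩ ×2 }


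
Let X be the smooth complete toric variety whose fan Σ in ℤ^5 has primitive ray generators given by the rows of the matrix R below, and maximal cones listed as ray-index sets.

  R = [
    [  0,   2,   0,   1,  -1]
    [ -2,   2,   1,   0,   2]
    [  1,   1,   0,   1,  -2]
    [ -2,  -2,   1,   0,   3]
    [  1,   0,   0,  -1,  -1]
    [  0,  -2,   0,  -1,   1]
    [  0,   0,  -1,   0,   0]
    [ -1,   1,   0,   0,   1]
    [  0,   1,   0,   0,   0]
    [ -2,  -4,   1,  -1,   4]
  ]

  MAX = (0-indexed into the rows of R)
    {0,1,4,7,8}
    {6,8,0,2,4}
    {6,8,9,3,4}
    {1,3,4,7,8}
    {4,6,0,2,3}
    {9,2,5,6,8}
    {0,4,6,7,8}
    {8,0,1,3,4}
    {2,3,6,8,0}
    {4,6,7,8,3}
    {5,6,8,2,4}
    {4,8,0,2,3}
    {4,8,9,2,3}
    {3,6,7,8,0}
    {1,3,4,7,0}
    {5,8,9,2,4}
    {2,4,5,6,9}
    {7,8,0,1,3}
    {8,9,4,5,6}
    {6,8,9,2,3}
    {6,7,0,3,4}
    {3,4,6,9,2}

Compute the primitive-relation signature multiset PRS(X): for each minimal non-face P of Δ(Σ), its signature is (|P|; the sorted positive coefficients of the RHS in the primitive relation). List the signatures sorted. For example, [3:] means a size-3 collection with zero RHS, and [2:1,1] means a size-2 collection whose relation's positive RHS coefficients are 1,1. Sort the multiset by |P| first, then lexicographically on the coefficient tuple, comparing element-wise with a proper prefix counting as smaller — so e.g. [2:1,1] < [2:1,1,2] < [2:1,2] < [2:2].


Δ(Σ) — 10 vertices, 14 min non-faces:

  P={0,5}:  v_{0} + v_{5} = 0  →  sig = [2:]
  P={0,9}:  v_{0} + v_{9} = v_{3}  →  sig = [2:1]
  P={2,7}:  v_{2} + v_{7} = v_{0}  →  sig = [2:1]
  P={3,5}:  v_{3} + v_{5} = v_{9}  →  sig = [2:1]
  P={1,5}:  v_{1} + v_{5} = v_{3} + v_{4} + v_{7} + v_{8}  →  sig = [2:1,1,1,1]
  P={5,7}:  v_{5} + v_{7} = v_{3} + v_{4} + v_{6} + v_{8}  →  sig = [2:1,1,1,1]
  P={1,2}:  v_{1} + v_{2} = 2·v_{0} + v_{3} + v_{4} + v_{8}  →  sig = [2:1,1,1,2]
  P={1,9}:  v_{1} + v_{9} = 2·v_{3} + v_{4} + v_{7} + v_{8}  →  sig = [2:1,1,1,2]
  P={7,9}:  v_{7} + v_{9} = 2·v_{3} + v_{4} + v_{6} + v_{8}  →  sig = [2:1,1,1,2]
  P={1,6}:  v_{1} + v_{6} = 2·v_{7}  →  sig = [2:2]
  P={2,3,4,6,8}:  v_{2} + v_{3} + v_{4} + v_{6} + v_{8} = 0  →  sig = [5:]
  P={0,3,4,6,8}:  v_{0} + v_{3} + v_{4} + v_{6} + v_{8} = v_{7}  →  sig = [5:1]
  P={0,3,4,7,8}:  v_{0} + v_{3} + v_{4} + v_{7} + v_{8} = v_{1}  →  sig = [5:1]
  P={2,4,6,8,9}:  v_{2} + v_{4} + v_{6} + v_{8} + v_{9} = v_{5}  →  sig = [5:1]

Sorted signature multiset PRS(X):
    |P|=2: 10 collections, coeffs (), (1), (1), (1), (1,1,1,1), (1,1,1,1), (1,1,1,2), (1,1,1,2), (1,1,1,2), (2)
    |P|=5: 4 collections, coeffs (), (1), (1), (1)
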